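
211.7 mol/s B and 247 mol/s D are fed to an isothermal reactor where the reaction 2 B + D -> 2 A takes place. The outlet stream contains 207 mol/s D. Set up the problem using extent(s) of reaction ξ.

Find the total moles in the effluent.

419 mol/s

For D: n = n₀ − 1ξ → 207 = 247 − 1ξ, giving ξ = 40 mol/s.
Outlet amounts (n = n₀ + ν ξ):
  B: 211.7 − 2(40) = 131.7
  D: 247 − 1(40) = 207
  A: 0 + 2(40) = 80
Total out = 131.7 + 207 + 80 = 418.7 mol/s.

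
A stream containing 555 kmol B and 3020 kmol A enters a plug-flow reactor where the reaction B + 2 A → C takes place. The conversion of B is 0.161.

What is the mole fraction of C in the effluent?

0.0263

B reacted = 0.161 × 555 = 89.36 kmol; ν_B = −1, so ξ = 89.36/1 = 89.36 kmol.
Outlet amounts (n = n₀ + ν ξ):
  B: 555 − 1(89.36) = 465.6
  A: 3020 − 2(89.36) = 2841
  C: 0 + 1(89.36) = 89.36
Total out = 3396 kmol; y_C = 89.36 / 3396 = 0.02631.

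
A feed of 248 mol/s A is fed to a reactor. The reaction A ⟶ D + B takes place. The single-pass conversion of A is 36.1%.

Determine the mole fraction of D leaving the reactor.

0.265

A reacted = 0.361 × 248 = 89.53 mol/s; ν_A = −1, so ξ = 89.53/1 = 89.53 mol/s.
Outlet amounts (n = n₀ + ν ξ):
  A: 248 − 1(89.53) = 158.5
  D: 0 + 1(89.53) = 89.53
  B: 0 + 1(89.53) = 89.53
Total out = 337.5 mol/s; y_D = 89.53 / 337.5 = 0.2652.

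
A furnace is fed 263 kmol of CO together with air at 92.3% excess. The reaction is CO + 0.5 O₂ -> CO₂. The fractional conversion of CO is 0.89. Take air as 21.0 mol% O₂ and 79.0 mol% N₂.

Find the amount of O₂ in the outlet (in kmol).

Stoichiometric O₂ = 0.5 × 263 = 131.5 kmol; O₂ fed = 131.5 × 1.923 = 252.9 kmol.
N₂ fed = 252.9 × 79/21 = 951.3 kmol.
Fuel reacted = 0.89 × 263 → ξ = 234.1 kmol.
Outlet (n = n₀ + ν ξ):
  CO: 263 − 1(234.1) = 28.93
  O₂: 252.9 − 0.5(234.1) = 135.8
  N₂: 951.3 (inert)
  CO₂: 0 + 1(234.1) = 234.1

136 kmol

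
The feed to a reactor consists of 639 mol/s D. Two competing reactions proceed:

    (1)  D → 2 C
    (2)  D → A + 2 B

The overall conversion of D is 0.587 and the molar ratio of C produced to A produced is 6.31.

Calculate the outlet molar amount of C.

570 mol/s

Conversion of D: D consumed = 0.587 × 639 = 375.1 mol/s = 1ξ₁ + 1ξ₂.
Selectivity: 2ξ₁ / (1ξ₂) = 6.31 → ξ₁ = 3.155 ξ₂.
Substitute: (1·3.155 + 1) ξ₂ = 375.1 → ξ₂ = 90.28 mol/s, ξ₁ = 284.8 mol/s.
Outlet amounts (n = n₀ + Σ ν·ξ):
  D: 639 − 1(284.8) − 1(90.28) = 263.9
  C: 0 + 2(284.8) = 569.6
  A: 0 + 1(90.28) = 90.28
  B: 0 + 2(90.28) = 180.6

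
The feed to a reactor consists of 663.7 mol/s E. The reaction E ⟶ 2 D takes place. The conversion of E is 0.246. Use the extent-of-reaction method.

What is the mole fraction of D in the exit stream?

E reacted = 0.246 × 663.7 = 163.3 mol/s; ν_E = −1, so ξ = 163.3/1 = 163.3 mol/s.
Outlet amounts (n = n₀ + ν ξ):
  E: 663.7 − 1(163.3) = 500.4
  D: 0 + 2(163.3) = 326.5
Total out = 827 mol/s; y_D = 326.5 / 827 = 0.3949.

0.395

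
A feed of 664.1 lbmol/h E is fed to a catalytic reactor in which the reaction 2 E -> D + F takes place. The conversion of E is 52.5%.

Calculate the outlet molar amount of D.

E reacted = 0.525 × 664.1 = 348.7 lbmol/h; ν_E = −2, so ξ = 348.7/2 = 174.3 lbmol/h.
Outlet amounts (n = n₀ + ν ξ):
  E: 664.1 − 2(174.3) = 315.4
  D: 0 + 1(174.3) = 174.3
  F: 0 + 1(174.3) = 174.3

174 lbmol/h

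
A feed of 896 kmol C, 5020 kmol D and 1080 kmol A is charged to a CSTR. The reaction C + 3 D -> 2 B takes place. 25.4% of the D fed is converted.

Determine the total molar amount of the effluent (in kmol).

6150 kmol

D reacted = 0.254 × 5020 = 1275 kmol; ν_D = −3, so ξ = 1275/3 = 425 kmol.
Outlet amounts (n = n₀ + ν ξ):
  C: 896 − 1(425) = 471
  D: 5020 − 3(425) = 3745
  B: 0 + 2(425) = 850.1
  A: 1080 (inert)
Total out = 471 + 3745 + 850.1 + 1080 = 6146 kmol.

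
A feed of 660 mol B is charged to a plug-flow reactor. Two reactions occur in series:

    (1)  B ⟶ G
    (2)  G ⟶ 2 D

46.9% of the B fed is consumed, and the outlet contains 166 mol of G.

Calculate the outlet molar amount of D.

Conversion of B: B consumed = 1ξ₁ = 0.469 × 660 → ξ₁ = 309.5 mol.
G balance: n_G = 0 + 1ξ₁ − 1ξ₂ = 166 → ξ₂ = (1·309.5 − 166)/1 = 143.5 mol.
Outlet amounts (n = n₀ + Σ ν·ξ):
  B: 660 − 1(309.5) = 350.5
  G: 0 + 1(309.5) − 1(143.5) = 166
  D: 0 + 2(143.5) = 287.1

287 mol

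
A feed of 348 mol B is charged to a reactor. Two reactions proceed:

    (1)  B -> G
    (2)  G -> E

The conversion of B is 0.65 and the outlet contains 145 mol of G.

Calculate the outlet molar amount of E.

81.2 mol

Conversion of B: B consumed = 1ξ₁ = 0.65 × 348 → ξ₁ = 226.2 mol.
G balance: n_G = 0 + 1ξ₁ − 1ξ₂ = 145 → ξ₂ = (1·226.2 − 145)/1 = 81.2 mol.
Outlet amounts (n = n₀ + Σ ν·ξ):
  B: 348 − 1(226.2) = 121.8
  G: 0 + 1(226.2) − 1(81.2) = 145
  E: 0 + 1(81.2) = 81.2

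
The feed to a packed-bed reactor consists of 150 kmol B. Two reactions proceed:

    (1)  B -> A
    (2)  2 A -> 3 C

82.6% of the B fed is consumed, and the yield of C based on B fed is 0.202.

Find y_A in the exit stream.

0.648

Conversion of B: B consumed = 1ξ₁ = 0.826 × 150 → ξ₁ = 123.9 kmol.
Yield of C: 3ξ₂ / 150 = 0.202 → ξ₂ = 10.1 kmol.
Outlet amounts (n = n₀ + Σ ν·ξ):
  B: 150 − 1(123.9) = 26.1
  A: 0 + 1(123.9) − 2(10.1) = 103.7
  C: 0 + 3(10.1) = 30.3
Total out = 160.1 kmol; y_A = 103.7 / 160.1 = 0.6477.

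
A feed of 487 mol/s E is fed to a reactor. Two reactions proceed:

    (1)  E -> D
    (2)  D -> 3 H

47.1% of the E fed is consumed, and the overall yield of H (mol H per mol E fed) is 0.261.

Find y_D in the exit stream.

0.327

Conversion of E: E consumed = 1ξ₁ = 0.471 × 487 → ξ₁ = 229.4 mol/s.
Yield of H: 3ξ₂ / 487 = 0.261 → ξ₂ = 42.37 mol/s.
Outlet amounts (n = n₀ + Σ ν·ξ):
  E: 487 − 1(229.4) = 257.6
  D: 0 + 1(229.4) − 1(42.37) = 187
  H: 0 + 3(42.37) = 127.1
Total out = 571.7 mol/s; y_D = 187 / 571.7 = 0.3271.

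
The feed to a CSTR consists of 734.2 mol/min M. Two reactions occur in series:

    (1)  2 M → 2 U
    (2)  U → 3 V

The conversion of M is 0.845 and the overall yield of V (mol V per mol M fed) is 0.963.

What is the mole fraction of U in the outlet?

0.319

Conversion of M: M consumed = 2ξ₁ = 0.845 × 734.2 → ξ₁ = 310.2 mol/min.
Yield of V: 3ξ₂ / 734.2 = 0.963 → ξ₂ = 235.7 mol/min.
Outlet amounts (n = n₀ + Σ ν·ξ):
  M: 734.2 − 2(310.2) = 113.8
  U: 0 + 2(310.2) − 1(235.7) = 384.7
  V: 0 + 3(235.7) = 707
Total out = 1206 mol/min; y_U = 384.7 / 1206 = 0.3191.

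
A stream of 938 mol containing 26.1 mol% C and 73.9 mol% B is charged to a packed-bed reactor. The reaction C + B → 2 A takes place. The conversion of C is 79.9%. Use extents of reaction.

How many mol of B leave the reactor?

C reacted = 0.799 × 244.8 = 195.6 mol; ν_C = −1, so ξ = 195.6/1 = 195.6 mol.
Outlet amounts (n = n₀ + ν ξ):
  C: 244.8 − 1(195.6) = 49.21
  B: 693.2 − 1(195.6) = 497.6
  A: 0 + 2(195.6) = 391.2

498 mol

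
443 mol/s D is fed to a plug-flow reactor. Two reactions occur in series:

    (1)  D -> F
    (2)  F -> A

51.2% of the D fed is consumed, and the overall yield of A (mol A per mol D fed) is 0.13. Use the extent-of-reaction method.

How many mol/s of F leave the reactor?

Conversion of D: D consumed = 1ξ₁ = 0.512 × 443 → ξ₁ = 226.8 mol/s.
Yield of A: 1ξ₂ / 443 = 0.13 → ξ₂ = 57.59 mol/s.
Outlet amounts (n = n₀ + Σ ν·ξ):
  D: 443 − 1(226.8) = 216.2
  F: 0 + 1(226.8) − 1(57.59) = 169.2
  A: 0 + 1(57.59) = 57.59

169 mol/s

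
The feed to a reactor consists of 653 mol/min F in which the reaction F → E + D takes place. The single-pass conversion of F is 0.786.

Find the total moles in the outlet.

1170 mol/min

F reacted = 0.786 × 653 = 513.3 mol/min; ν_F = −1, so ξ = 513.3/1 = 513.3 mol/min.
Outlet amounts (n = n₀ + ν ξ):
  F: 653 − 1(513.3) = 139.7
  E: 0 + 1(513.3) = 513.3
  D: 0 + 1(513.3) = 513.3
Total out = 139.7 + 513.3 + 513.3 = 1166 mol/min.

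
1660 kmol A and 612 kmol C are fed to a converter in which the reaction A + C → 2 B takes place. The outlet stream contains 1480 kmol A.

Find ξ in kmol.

ξ = 180 kmol

For A: n = n₀ − 1ξ → 1480 = 1660 − 1ξ, giving ξ = 180 kmol.
Outlet amounts (n = n₀ + ν ξ):
  A: 1660 − 1(180) = 1480
  C: 612 − 1(180) = 432
  B: 0 + 2(180) = 360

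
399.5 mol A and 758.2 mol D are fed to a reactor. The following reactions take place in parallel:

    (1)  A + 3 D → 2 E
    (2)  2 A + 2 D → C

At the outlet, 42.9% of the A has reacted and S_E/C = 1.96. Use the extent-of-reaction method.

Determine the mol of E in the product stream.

Conversion of A: A consumed = 0.429 × 399.5 = 171.4 mol = 1ξ₁ + 2ξ₂.
Selectivity: 2ξ₁ / (1ξ₂) = 1.96 → ξ₁ = 0.98 ξ₂.
Substitute: (1·0.98 + 2) ξ₂ = 171.4 → ξ₂ = 57.51 mol, ξ₁ = 56.36 mol.
Outlet amounts (n = n₀ + Σ ν·ξ):
  A: 399.5 − 1(56.36) − 2(57.51) = 228.1
  D: 758.2 − 3(56.36) − 2(57.51) = 474.1
  E: 0 + 2(56.36) = 112.7
  C: 0 + 1(57.51) = 57.51

113 mol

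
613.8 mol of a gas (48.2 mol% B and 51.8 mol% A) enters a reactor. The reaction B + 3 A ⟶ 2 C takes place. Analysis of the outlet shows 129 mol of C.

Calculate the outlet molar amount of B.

For C: n = n₀ + 2ξ → 129 = 0 + 2ξ, giving ξ = 64.5 mol.
Outlet amounts (n = n₀ + ν ξ):
  B: 295.9 − 1(64.5) = 231.4
  A: 317.9 − 3(64.5) = 124.4
  C: 0 + 2(64.5) = 129

231 mol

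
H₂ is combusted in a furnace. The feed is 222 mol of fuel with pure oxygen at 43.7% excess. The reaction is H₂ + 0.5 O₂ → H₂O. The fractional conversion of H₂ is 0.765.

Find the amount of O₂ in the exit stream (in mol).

Stoichiometric O₂ = 0.5 × 222 = 111 mol; O₂ fed = 111 × 1.437 = 159.5 mol.
Fuel reacted = 0.765 × 222 → ξ = 169.8 mol.
Outlet (n = n₀ + ν ξ):
  H₂: 222 − 1(169.8) = 52.17
  O₂: 159.5 − 0.5(169.8) = 74.59
  H₂O: 0 + 1(169.8) = 169.8

74.6 mol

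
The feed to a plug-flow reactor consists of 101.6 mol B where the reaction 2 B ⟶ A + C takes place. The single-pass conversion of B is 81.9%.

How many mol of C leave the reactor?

41.6 mol

B reacted = 0.819 × 101.6 = 83.21 mol; ν_B = −2, so ξ = 83.21/2 = 41.61 mol.
Outlet amounts (n = n₀ + ν ξ):
  B: 101.6 − 2(41.61) = 18.39
  A: 0 + 1(41.61) = 41.61
  C: 0 + 1(41.61) = 41.61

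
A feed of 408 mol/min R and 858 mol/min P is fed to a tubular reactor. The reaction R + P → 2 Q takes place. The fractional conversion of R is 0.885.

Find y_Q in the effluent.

0.57

R reacted = 0.885 × 408 = 361.1 mol/min; ν_R = −1, so ξ = 361.1/1 = 361.1 mol/min.
Outlet amounts (n = n₀ + ν ξ):
  R: 408 − 1(361.1) = 46.92
  P: 858 − 1(361.1) = 496.9
  Q: 0 + 2(361.1) = 722.2
Total out = 1266 mol/min; y_Q = 722.2 / 1266 = 0.5704.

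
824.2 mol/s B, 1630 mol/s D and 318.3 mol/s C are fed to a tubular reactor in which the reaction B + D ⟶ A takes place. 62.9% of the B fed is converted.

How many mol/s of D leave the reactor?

1110 mol/s

B reacted = 0.629 × 824.2 = 518.4 mol/s; ν_B = −1, so ξ = 518.4/1 = 518.4 mol/s.
Outlet amounts (n = n₀ + ν ξ):
  B: 824.2 − 1(518.4) = 305.8
  D: 1630 − 1(518.4) = 1112
  A: 0 + 1(518.4) = 518.4
  C: 318.3 (inert)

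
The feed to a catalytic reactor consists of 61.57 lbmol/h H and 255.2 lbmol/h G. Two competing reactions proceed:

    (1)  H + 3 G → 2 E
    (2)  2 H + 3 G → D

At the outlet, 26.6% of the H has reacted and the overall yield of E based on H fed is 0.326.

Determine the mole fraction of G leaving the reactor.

0.759

Yield of E: 2ξ₁ / 61.57 = 0.326 → ξ₁ = 10.04 lbmol/h.
Conversion of H: 1ξ₁ + 2ξ₂ = 0.266 × 61.57 = 16.38 → ξ₂ = 3.171 lbmol/h.
Outlet amounts (n = n₀ + Σ ν·ξ):
  H: 61.57 − 1(10.04) − 2(3.171) = 45.19
  G: 255.2 − 3(10.04) − 3(3.171) = 215.6
  E: 0 + 2(10.04) = 20.07
  D: 0 + 1(3.171) = 3.171
Total out = 284 lbmol/h; y_G = 215.6 / 284 = 0.759.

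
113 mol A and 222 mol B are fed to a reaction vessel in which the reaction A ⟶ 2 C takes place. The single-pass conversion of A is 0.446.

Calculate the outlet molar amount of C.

A reacted = 0.446 × 113 = 50.4 mol; ν_A = −1, so ξ = 50.4/1 = 50.4 mol.
Outlet amounts (n = n₀ + ν ξ):
  A: 113 − 1(50.4) = 62.6
  C: 0 + 2(50.4) = 100.8
  B: 222 (inert)

101 mol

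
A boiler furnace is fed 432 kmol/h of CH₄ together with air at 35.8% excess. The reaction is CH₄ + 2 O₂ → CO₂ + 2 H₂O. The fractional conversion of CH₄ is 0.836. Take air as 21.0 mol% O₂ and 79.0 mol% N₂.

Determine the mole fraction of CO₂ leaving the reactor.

Stoichiometric O₂ = 2 × 432 = 864 kmol/h; O₂ fed = 864 × 1.358 = 1173 kmol/h.
N₂ fed = 1173 × 79/21 = 4414 kmol/h.
Fuel reacted = 0.836 × 432 → ξ = 361.2 kmol/h.
Outlet (n = n₀ + ν ξ):
  CH₄: 432 − 1(361.2) = 70.85
  O₂: 1173 − 2(361.2) = 451
  N₂: 4414 (inert)
  CO₂: 0 + 1(361.2) = 361.2
  H₂O: 0 + 2(361.2) = 722.3
Total out = 6019 kmol/h; y_CO₂ = 361.2 / 6019 = 0.06.

0.06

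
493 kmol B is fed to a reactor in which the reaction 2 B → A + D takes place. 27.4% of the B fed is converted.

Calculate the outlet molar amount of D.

B reacted = 0.274 × 493 = 135.1 kmol; ν_B = −2, so ξ = 135.1/2 = 67.54 kmol.
Outlet amounts (n = n₀ + ν ξ):
  B: 493 − 2(67.54) = 357.9
  A: 0 + 1(67.54) = 67.54
  D: 0 + 1(67.54) = 67.54

67.5 kmol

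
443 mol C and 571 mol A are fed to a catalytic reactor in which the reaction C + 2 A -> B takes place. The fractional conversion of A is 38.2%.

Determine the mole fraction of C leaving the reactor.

0.42

A reacted = 0.382 × 571 = 218.1 mol; ν_A = −2, so ξ = 218.1/2 = 109.1 mol.
Outlet amounts (n = n₀ + ν ξ):
  C: 443 − 1(109.1) = 333.9
  A: 571 − 2(109.1) = 352.9
  B: 0 + 1(109.1) = 109.1
Total out = 795.9 mol; y_C = 333.9 / 795.9 = 0.4196.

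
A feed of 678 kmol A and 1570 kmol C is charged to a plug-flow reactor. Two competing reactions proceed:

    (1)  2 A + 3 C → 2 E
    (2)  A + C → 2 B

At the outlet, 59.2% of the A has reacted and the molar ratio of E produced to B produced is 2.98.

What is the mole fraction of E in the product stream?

0.198

Conversion of A: A consumed = 0.592 × 678 = 401.4 kmol = 2ξ₁ + 1ξ₂.
Selectivity: 2ξ₁ / (2ξ₂) = 2.98 → ξ₁ = 2.98 ξ₂.
Substitute: (2·2.98 + 1) ξ₂ = 401.4 → ξ₂ = 57.67 kmol, ξ₁ = 171.9 kmol.
Outlet amounts (n = n₀ + Σ ν·ξ):
  A: 678 − 2(171.9) − 1(57.67) = 276.6
  C: 1570 − 3(171.9) − 1(57.67) = 996.8
  E: 0 + 2(171.9) = 343.7
  B: 0 + 2(57.67) = 115.3
Total out = 1732 kmol; y_E = 343.7 / 1732 = 0.1984.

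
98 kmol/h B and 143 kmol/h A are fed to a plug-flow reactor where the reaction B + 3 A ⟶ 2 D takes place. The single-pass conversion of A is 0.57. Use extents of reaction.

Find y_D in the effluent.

A reacted = 0.57 × 143 = 81.51 kmol/h; ν_A = −3, so ξ = 81.51/3 = 27.17 kmol/h.
Outlet amounts (n = n₀ + ν ξ):
  B: 98 − 1(27.17) = 70.83
  A: 143 − 3(27.17) = 61.49
  D: 0 + 2(27.17) = 54.34
Total out = 186.7 kmol/h; y_D = 54.34 / 186.7 = 0.2911.

0.291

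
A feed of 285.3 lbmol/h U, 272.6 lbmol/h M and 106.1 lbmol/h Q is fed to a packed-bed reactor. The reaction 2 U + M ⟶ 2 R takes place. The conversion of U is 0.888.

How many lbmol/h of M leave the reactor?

U reacted = 0.888 × 285.3 = 253.3 lbmol/h; ν_U = −2, so ξ = 253.3/2 = 126.7 lbmol/h.
Outlet amounts (n = n₀ + ν ξ):
  U: 285.3 − 2(126.7) = 31.95
  M: 272.6 − 1(126.7) = 145.9
  R: 0 + 2(126.7) = 253.3
  Q: 106.1 (inert)

146 lbmol/h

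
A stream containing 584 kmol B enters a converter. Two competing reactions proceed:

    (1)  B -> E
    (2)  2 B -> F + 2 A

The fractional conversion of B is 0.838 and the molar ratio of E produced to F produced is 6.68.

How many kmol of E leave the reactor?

Conversion of B: B consumed = 0.838 × 584 = 489.4 kmol = 1ξ₁ + 2ξ₂.
Selectivity: 1ξ₁ / (1ξ₂) = 6.68 → ξ₁ = 6.68 ξ₂.
Substitute: (1·6.68 + 2) ξ₂ = 489.4 → ξ₂ = 56.38 kmol, ξ₁ = 376.6 kmol.
Outlet amounts (n = n₀ + Σ ν·ξ):
  B: 584 − 1(376.6) − 2(56.38) = 94.61
  E: 0 + 1(376.6) = 376.6
  F: 0 + 1(56.38) = 56.38
  A: 0 + 2(56.38) = 112.8

377 kmol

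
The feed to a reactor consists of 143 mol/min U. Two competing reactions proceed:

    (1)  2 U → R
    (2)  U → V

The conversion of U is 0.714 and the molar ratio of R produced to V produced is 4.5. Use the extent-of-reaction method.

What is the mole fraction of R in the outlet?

Conversion of U: U consumed = 0.714 × 143 = 102.1 mol/min = 2ξ₁ + 1ξ₂.
Selectivity: 1ξ₁ / (1ξ₂) = 4.5 → ξ₁ = 4.5 ξ₂.
Substitute: (2·4.5 + 1) ξ₂ = 102.1 → ξ₂ = 10.21 mol/min, ξ₁ = 45.95 mol/min.
Outlet amounts (n = n₀ + Σ ν·ξ):
  U: 143 − 2(45.95) − 1(10.21) = 40.9
  R: 0 + 1(45.95) = 45.95
  V: 0 + 1(10.21) = 10.21
Total out = 97.05 mol/min; y_R = 45.95 / 97.05 = 0.4734.

0.473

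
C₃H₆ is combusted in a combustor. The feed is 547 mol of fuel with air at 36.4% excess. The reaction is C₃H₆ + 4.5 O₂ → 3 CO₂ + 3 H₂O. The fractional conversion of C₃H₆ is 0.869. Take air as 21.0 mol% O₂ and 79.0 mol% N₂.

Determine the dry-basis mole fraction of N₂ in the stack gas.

Stoichiometric O₂ = 4.5 × 547 = 2462 mol; O₂ fed = 2462 × 1.364 = 3357 mol.
N₂ fed = 3357 × 79/21 = 12630 mol.
Fuel reacted = 0.869 × 547 → ξ = 475.3 mol.
Outlet (n = n₀ + ν ξ):
  C₃H₆: 547 − 1(475.3) = 71.66
  O₂: 3357 − 4.5(475.3) = 1218
  N₂: 12630 (inert)
  CO₂: 0 + 3(475.3) = 1426
  H₂O: 0 + 3(475.3) = 1426
Dry total = 15350 mol; y_N₂ (dry) = 12630 / 15350 = 0.823.

0.823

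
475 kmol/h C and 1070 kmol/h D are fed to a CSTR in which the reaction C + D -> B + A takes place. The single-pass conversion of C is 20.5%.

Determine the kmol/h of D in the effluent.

C reacted = 0.205 × 475 = 97.38 kmol/h; ν_C = −1, so ξ = 97.38/1 = 97.38 kmol/h.
Outlet amounts (n = n₀ + ν ξ):
  C: 475 − 1(97.38) = 377.6
  D: 1070 − 1(97.38) = 972.6
  B: 0 + 1(97.38) = 97.38
  A: 0 + 1(97.38) = 97.38

973 kmol/h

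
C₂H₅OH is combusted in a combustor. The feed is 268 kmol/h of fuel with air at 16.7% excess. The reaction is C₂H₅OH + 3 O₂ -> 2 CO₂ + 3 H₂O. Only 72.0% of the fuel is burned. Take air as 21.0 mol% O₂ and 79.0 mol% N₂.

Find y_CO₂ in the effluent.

0.0783

Stoichiometric O₂ = 3 × 268 = 804 kmol/h; O₂ fed = 804 × 1.167 = 938.3 kmol/h.
N₂ fed = 938.3 × 79/21 = 3530 kmol/h.
Fuel reacted = 0.72 × 268 → ξ = 193 kmol/h.
Outlet (n = n₀ + ν ξ):
  C₂H₅OH: 268 − 1(193) = 75.04
  O₂: 938.3 − 3(193) = 359.4
  N₂: 3530 (inert)
  CO₂: 0 + 2(193) = 385.9
  H₂O: 0 + 3(193) = 578.9
Total out = 4929 kmol/h; y_CO₂ = 385.9 / 4929 = 0.0783.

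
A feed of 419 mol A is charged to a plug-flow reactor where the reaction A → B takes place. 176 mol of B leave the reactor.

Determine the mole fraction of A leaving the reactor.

0.58

For B: n = n₀ + 1ξ → 176 = 0 + 1ξ, giving ξ = 176 mol.
Outlet amounts (n = n₀ + ν ξ):
  A: 419 − 1(176) = 243
  B: 0 + 1(176) = 176
Total out = 419 mol; y_A = 243 / 419 = 0.58.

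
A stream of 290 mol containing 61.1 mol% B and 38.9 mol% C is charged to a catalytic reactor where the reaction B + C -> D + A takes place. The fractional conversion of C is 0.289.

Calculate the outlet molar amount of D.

32.6 mol

C reacted = 0.289 × 112.8 = 32.6 mol; ν_C = −1, so ξ = 32.6/1 = 32.6 mol.
Outlet amounts (n = n₀ + ν ξ):
  B: 177.2 − 1(32.6) = 144.6
  C: 112.8 − 1(32.6) = 80.21
  D: 0 + 1(32.6) = 32.6
  A: 0 + 1(32.6) = 32.6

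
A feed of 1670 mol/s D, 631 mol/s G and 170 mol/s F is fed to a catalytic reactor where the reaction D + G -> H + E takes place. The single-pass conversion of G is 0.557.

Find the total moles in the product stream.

G reacted = 0.557 × 631 = 351.5 mol/s; ν_G = −1, so ξ = 351.5/1 = 351.5 mol/s.
Outlet amounts (n = n₀ + ν ξ):
  D: 1670 − 1(351.5) = 1319
  G: 631 − 1(351.5) = 279.5
  H: 0 + 1(351.5) = 351.5
  E: 0 + 1(351.5) = 351.5
  F: 170 (inert)
Total out = 1319 + 279.5 + 351.5 + 351.5 + 170 = 2471 mol/s.

2470 mol/s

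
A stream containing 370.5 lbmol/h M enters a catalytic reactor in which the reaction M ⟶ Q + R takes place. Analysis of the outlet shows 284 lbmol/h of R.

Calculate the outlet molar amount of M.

For R: n = n₀ + 1ξ → 284 = 0 + 1ξ, giving ξ = 284 lbmol/h.
Outlet amounts (n = n₀ + ν ξ):
  M: 370.5 − 1(284) = 86.5
  Q: 0 + 1(284) = 284
  R: 0 + 1(284) = 284

86.5 lbmol/h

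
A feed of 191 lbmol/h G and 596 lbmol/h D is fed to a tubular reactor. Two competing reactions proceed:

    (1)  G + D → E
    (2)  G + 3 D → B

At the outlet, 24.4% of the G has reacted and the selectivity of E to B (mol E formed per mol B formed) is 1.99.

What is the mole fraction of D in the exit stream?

0.731

Conversion of G: G consumed = 0.244 × 191 = 46.6 lbmol/h = 1ξ₁ + 1ξ₂.
Selectivity: 1ξ₁ / (1ξ₂) = 1.99 → ξ₁ = 1.99 ξ₂.
Substitute: (1·1.99 + 1) ξ₂ = 46.6 → ξ₂ = 15.59 lbmol/h, ξ₁ = 31.02 lbmol/h.
Outlet amounts (n = n₀ + Σ ν·ξ):
  G: 191 − 1(31.02) − 1(15.59) = 144.4
  D: 596 − 1(31.02) − 3(15.59) = 518.2
  E: 0 + 1(31.02) = 31.02
  B: 0 + 1(15.59) = 15.59
Total out = 709.2 lbmol/h; y_D = 518.2 / 709.2 = 0.7307.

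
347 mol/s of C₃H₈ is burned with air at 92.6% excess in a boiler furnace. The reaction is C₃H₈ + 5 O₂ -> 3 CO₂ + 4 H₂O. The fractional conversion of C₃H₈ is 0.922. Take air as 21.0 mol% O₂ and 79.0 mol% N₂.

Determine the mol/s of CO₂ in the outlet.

960 mol/s

Stoichiometric O₂ = 5 × 347 = 1735 mol/s; O₂ fed = 1735 × 1.926 = 3342 mol/s.
N₂ fed = 3342 × 79/21 = 12570 mol/s.
Fuel reacted = 0.922 × 347 → ξ = 319.9 mol/s.
Outlet (n = n₀ + ν ξ):
  C₃H₈: 347 − 1(319.9) = 27.07
  O₂: 3342 − 5(319.9) = 1742
  N₂: 12570 (inert)
  CO₂: 0 + 3(319.9) = 959.8
  H₂O: 0 + 4(319.9) = 1280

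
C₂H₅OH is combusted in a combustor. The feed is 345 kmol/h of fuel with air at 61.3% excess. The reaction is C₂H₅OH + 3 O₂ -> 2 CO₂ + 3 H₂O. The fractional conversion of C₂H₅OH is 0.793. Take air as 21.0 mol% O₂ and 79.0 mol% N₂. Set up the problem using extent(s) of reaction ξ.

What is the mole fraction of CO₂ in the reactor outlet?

Stoichiometric O₂ = 3 × 345 = 1035 kmol/h; O₂ fed = 1035 × 1.613 = 1669 kmol/h.
N₂ fed = 1669 × 79/21 = 6280 kmol/h.
Fuel reacted = 0.793 × 345 → ξ = 273.6 kmol/h.
Outlet (n = n₀ + ν ξ):
  C₂H₅OH: 345 − 1(273.6) = 71.41
  O₂: 1669 − 3(273.6) = 848.7
  N₂: 6280 (inert)
  CO₂: 0 + 2(273.6) = 547.2
  H₂O: 0 + 3(273.6) = 820.8
Total out = 8568 kmol/h; y_CO₂ = 547.2 / 8568 = 0.06386.

0.0639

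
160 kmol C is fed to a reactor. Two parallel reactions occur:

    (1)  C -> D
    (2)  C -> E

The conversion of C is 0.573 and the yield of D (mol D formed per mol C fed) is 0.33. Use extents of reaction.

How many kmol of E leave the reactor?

38.9 kmol

Yield of D: 1ξ₁ / 160 = 0.33 → ξ₁ = 52.8 kmol.
Conversion of C: 1ξ₁ + 1ξ₂ = 0.573 × 160 = 91.68 → ξ₂ = 38.88 kmol.
Outlet amounts (n = n₀ + Σ ν·ξ):
  C: 160 − 1(52.8) − 1(38.88) = 68.32
  D: 0 + 1(52.8) = 52.8
  E: 0 + 1(38.88) = 38.88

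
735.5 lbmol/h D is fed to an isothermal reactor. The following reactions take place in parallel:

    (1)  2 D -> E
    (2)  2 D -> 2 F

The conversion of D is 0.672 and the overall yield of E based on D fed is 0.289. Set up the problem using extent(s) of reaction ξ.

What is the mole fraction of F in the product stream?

0.132

Yield of E: 1ξ₁ / 735.5 = 0.289 → ξ₁ = 212.6 lbmol/h.
Conversion of D: 2ξ₁ + 2ξ₂ = 0.672 × 735.5 = 494.3 → ξ₂ = 34.57 lbmol/h.
Outlet amounts (n = n₀ + Σ ν·ξ):
  D: 735.5 − 2(212.6) − 2(34.57) = 241.2
  E: 0 + 1(212.6) = 212.6
  F: 0 + 2(34.57) = 69.14
Total out = 522.9 lbmol/h; y_F = 69.14 / 522.9 = 0.1322.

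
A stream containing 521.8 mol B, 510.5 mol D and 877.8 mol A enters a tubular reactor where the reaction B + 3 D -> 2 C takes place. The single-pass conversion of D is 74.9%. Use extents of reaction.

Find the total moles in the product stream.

D reacted = 0.749 × 510.5 = 382.4 mol; ν_D = −3, so ξ = 382.4/3 = 127.5 mol.
Outlet amounts (n = n₀ + ν ξ):
  B: 521.8 − 1(127.5) = 394.3
  D: 510.5 − 3(127.5) = 128.1
  C: 0 + 2(127.5) = 254.9
  A: 877.8 (inert)
Total out = 394.3 + 128.1 + 254.9 + 877.8 = 1655 mol.

1660 mol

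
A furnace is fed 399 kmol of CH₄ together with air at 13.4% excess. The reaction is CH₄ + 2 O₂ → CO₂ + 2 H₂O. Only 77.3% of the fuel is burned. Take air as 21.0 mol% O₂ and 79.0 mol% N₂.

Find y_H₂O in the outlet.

0.131

Stoichiometric O₂ = 2 × 399 = 798 kmol; O₂ fed = 798 × 1.134 = 904.9 kmol.
N₂ fed = 904.9 × 79/21 = 3404 kmol.
Fuel reacted = 0.773 × 399 → ξ = 308.4 kmol.
Outlet (n = n₀ + ν ξ):
  CH₄: 399 − 1(308.4) = 90.57
  O₂: 904.9 − 2(308.4) = 288.1
  N₂: 3404 (inert)
  CO₂: 0 + 1(308.4) = 308.4
  H₂O: 0 + 2(308.4) = 616.9
Total out = 4708 kmol; y_H₂O = 616.9 / 4708 = 0.131.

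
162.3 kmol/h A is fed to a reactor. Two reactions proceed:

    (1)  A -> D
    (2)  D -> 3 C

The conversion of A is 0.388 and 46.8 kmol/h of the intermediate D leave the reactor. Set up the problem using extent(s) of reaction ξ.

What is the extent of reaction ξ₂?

ξ₂ = 16.2 kmol/h

Conversion of A: A consumed = 1ξ₁ = 0.388 × 162.3 → ξ₁ = 62.97 kmol/h.
D balance: n_D = 0 + 1ξ₁ − 1ξ₂ = 46.8 → ξ₂ = (1·62.97 − 46.8)/1 = 16.17 kmol/h.
Outlet amounts (n = n₀ + Σ ν·ξ):
  A: 162.3 − 1(62.97) = 99.33
  D: 0 + 1(62.97) − 1(16.17) = 46.8
  C: 0 + 3(16.17) = 48.52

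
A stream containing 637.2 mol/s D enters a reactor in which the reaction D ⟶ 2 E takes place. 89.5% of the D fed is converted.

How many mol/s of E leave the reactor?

1140 mol/s

D reacted = 0.895 × 637.2 = 570.3 mol/s; ν_D = −1, so ξ = 570.3/1 = 570.3 mol/s.
Outlet amounts (n = n₀ + ν ξ):
  D: 637.2 − 1(570.3) = 66.91
  E: 0 + 2(570.3) = 1141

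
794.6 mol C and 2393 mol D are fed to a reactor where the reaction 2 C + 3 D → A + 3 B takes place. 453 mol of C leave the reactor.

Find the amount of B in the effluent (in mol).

For C: n = n₀ − 2ξ → 453 = 794.6 − 2ξ, giving ξ = 170.8 mol.
Outlet amounts (n = n₀ + ν ξ):
  C: 794.6 − 2(170.8) = 453
  D: 2393 − 3(170.8) = 1881
  A: 0 + 1(170.8) = 170.8
  B: 0 + 3(170.8) = 512.4

512 mol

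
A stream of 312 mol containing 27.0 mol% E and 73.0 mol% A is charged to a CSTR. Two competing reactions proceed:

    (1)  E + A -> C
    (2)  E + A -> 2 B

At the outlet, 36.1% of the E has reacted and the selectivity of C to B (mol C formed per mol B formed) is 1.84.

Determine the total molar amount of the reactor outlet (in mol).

288 mol

Conversion of E: E consumed = 0.361 × 84.24 = 30.41 mol = 1ξ₁ + 1ξ₂.
Selectivity: 1ξ₁ / (2ξ₂) = 1.84 → ξ₁ = 3.68 ξ₂.
Substitute: (1·3.68 + 1) ξ₂ = 30.41 → ξ₂ = 6.498 mol, ξ₁ = 23.91 mol.
Outlet amounts (n = n₀ + Σ ν·ξ):
  E: 84.24 − 1(23.91) − 1(6.498) = 53.83
  A: 227.8 − 1(23.91) − 1(6.498) = 197.3
  C: 0 + 1(23.91) = 23.91
  B: 0 + 2(6.498) = 13
Total out = 53.83 + 197.3 + 23.91 + 13 = 288.1 mol.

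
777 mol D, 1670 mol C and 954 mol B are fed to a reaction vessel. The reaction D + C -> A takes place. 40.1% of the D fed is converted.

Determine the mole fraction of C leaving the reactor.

0.44

D reacted = 0.401 × 777 = 311.6 mol; ν_D = −1, so ξ = 311.6/1 = 311.6 mol.
Outlet amounts (n = n₀ + ν ξ):
  D: 777 − 1(311.6) = 465.4
  C: 1670 − 1(311.6) = 1358
  A: 0 + 1(311.6) = 311.6
  B: 954 (inert)
Total out = 3089 mol; y_C = 1358 / 3089 = 0.4397.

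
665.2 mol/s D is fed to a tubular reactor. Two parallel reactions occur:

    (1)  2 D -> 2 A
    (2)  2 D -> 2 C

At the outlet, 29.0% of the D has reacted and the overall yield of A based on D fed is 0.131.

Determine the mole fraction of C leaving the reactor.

Yield of A: 2ξ₁ / 665.2 = 0.131 → ξ₁ = 43.57 mol/s.
Conversion of D: 2ξ₁ + 2ξ₂ = 0.29 × 665.2 = 192.9 → ξ₂ = 52.88 mol/s.
Outlet amounts (n = n₀ + Σ ν·ξ):
  D: 665.2 − 2(43.57) − 2(52.88) = 472.3
  A: 0 + 2(43.57) = 87.14
  C: 0 + 2(52.88) = 105.8
Total out = 665.2 mol/s; y_C = 105.8 / 665.2 = 0.159.

0.159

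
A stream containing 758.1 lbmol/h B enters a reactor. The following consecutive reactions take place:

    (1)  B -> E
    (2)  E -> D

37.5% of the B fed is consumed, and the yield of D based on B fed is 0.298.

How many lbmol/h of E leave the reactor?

58.4 lbmol/h

Conversion of B: B consumed = 1ξ₁ = 0.375 × 758.1 → ξ₁ = 284.3 lbmol/h.
Yield of D: 1ξ₂ / 758.1 = 0.298 → ξ₂ = 225.9 lbmol/h.
Outlet amounts (n = n₀ + Σ ν·ξ):
  B: 758.1 − 1(284.3) = 473.8
  E: 0 + 1(284.3) − 1(225.9) = 58.37
  D: 0 + 1(225.9) = 225.9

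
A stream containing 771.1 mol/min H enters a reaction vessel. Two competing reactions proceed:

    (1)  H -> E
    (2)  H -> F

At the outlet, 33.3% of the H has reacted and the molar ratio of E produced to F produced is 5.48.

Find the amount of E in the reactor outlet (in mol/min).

Conversion of H: H consumed = 0.333 × 771.1 = 256.8 mol/min = 1ξ₁ + 1ξ₂.
Selectivity: 1ξ₁ / (1ξ₂) = 5.48 → ξ₁ = 5.48 ξ₂.
Substitute: (1·5.48 + 1) ξ₂ = 256.8 → ξ₂ = 39.63 mol/min, ξ₁ = 217.2 mol/min.
Outlet amounts (n = n₀ + Σ ν·ξ):
  H: 771.1 − 1(217.2) − 1(39.63) = 514.3
  E: 0 + 1(217.2) = 217.2
  F: 0 + 1(39.63) = 39.63

217 mol/min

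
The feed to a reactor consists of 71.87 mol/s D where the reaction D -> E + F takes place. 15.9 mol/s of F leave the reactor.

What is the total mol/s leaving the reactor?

87.8 mol/s

For F: n = n₀ + 1ξ → 15.9 = 0 + 1ξ, giving ξ = 15.9 mol/s.
Outlet amounts (n = n₀ + ν ξ):
  D: 71.87 − 1(15.9) = 55.97
  E: 0 + 1(15.9) = 15.9
  F: 0 + 1(15.9) = 15.9
Total out = 55.97 + 15.9 + 15.9 = 87.77 mol/s.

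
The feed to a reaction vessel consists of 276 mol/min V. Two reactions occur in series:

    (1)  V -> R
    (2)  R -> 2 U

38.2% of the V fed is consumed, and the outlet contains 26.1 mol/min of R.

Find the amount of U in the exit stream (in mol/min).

Conversion of V: V consumed = 1ξ₁ = 0.382 × 276 → ξ₁ = 105.4 mol/min.
R balance: n_R = 0 + 1ξ₁ − 1ξ₂ = 26.1 → ξ₂ = (1·105.4 − 26.1)/1 = 79.33 mol/min.
Outlet amounts (n = n₀ + Σ ν·ξ):
  V: 276 − 1(105.4) = 170.6
  R: 0 + 1(105.4) − 1(79.33) = 26.1
  U: 0 + 2(79.33) = 158.7

159 mol/min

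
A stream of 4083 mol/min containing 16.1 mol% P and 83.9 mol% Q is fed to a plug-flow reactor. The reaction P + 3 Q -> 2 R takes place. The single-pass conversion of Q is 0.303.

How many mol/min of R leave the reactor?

692 mol/min

Q reacted = 0.303 × 3426 = 1038 mol/min; ν_Q = −3, so ξ = 1038/3 = 346 mol/min.
Outlet amounts (n = n₀ + ν ξ):
  P: 657.4 − 1(346) = 311.4
  Q: 3426 − 3(346) = 2388
  R: 0 + 2(346) = 692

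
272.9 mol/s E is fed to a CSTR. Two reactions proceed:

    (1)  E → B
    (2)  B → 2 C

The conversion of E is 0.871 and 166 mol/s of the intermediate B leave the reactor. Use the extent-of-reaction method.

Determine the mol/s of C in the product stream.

Conversion of E: E consumed = 1ξ₁ = 0.871 × 272.9 → ξ₁ = 237.7 mol/s.
B balance: n_B = 0 + 1ξ₁ − 1ξ₂ = 166 → ξ₂ = (1·237.7 − 166)/1 = 71.7 mol/s.
Outlet amounts (n = n₀ + Σ ν·ξ):
  E: 272.9 − 1(237.7) = 35.2
  B: 0 + 1(237.7) − 1(71.7) = 166
  C: 0 + 2(71.7) = 143.4

143 mol/s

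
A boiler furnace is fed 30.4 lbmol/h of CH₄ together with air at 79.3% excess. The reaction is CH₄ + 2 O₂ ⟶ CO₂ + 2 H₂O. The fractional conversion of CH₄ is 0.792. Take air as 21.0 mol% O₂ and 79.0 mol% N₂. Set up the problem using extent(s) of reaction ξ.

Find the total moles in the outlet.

Stoichiometric O₂ = 2 × 30.4 = 60.8 lbmol/h; O₂ fed = 60.8 × 1.793 = 109 lbmol/h.
N₂ fed = 109 × 79/21 = 410.1 lbmol/h.
Fuel reacted = 0.792 × 30.4 → ξ = 24.08 lbmol/h.
Outlet (n = n₀ + ν ξ):
  CH₄: 30.4 − 1(24.08) = 6.323
  O₂: 109 − 2(24.08) = 60.86
  N₂: 410.1 (inert)
  CO₂: 0 + 1(24.08) = 24.08
  H₂O: 0 + 2(24.08) = 48.15
Total out = 6.323 + 60.86 + 410.1 + 24.08 + 48.15 = 549.5 lbmol/h.

550 lbmol/h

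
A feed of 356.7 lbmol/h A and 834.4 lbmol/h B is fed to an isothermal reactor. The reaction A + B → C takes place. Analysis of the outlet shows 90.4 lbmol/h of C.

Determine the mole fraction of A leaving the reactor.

For C: n = n₀ + 1ξ → 90.4 = 0 + 1ξ, giving ξ = 90.4 lbmol/h.
Outlet amounts (n = n₀ + ν ξ):
  A: 356.7 − 1(90.4) = 266.3
  B: 834.4 − 1(90.4) = 744
  C: 0 + 1(90.4) = 90.4
Total out = 1101 lbmol/h; y_A = 266.3 / 1101 = 0.2419.

0.242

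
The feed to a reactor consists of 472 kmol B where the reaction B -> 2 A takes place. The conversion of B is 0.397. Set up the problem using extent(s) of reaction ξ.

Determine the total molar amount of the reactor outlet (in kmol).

659 kmol

B reacted = 0.397 × 472 = 187.4 kmol; ν_B = −1, so ξ = 187.4/1 = 187.4 kmol.
Outlet amounts (n = n₀ + ν ξ):
  B: 472 − 1(187.4) = 284.6
  A: 0 + 2(187.4) = 374.8
Total out = 284.6 + 374.8 = 659.4 kmol.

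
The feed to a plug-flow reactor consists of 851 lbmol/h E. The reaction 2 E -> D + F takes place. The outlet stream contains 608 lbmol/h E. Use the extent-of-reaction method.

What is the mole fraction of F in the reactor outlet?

0.143

For E: n = n₀ − 2ξ → 608 = 851 − 2ξ, giving ξ = 121.5 lbmol/h.
Outlet amounts (n = n₀ + ν ξ):
  E: 851 − 2(121.5) = 608
  D: 0 + 1(121.5) = 121.5
  F: 0 + 1(121.5) = 121.5
Total out = 851 lbmol/h; y_F = 121.5 / 851 = 0.1428.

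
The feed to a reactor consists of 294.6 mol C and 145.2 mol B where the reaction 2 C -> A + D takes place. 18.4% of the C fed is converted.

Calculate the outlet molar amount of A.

27.1 mol

C reacted = 0.184 × 294.6 = 54.21 mol; ν_C = −2, so ξ = 54.21/2 = 27.1 mol.
Outlet amounts (n = n₀ + ν ξ):
  C: 294.6 − 2(27.1) = 240.4
  A: 0 + 1(27.1) = 27.1
  D: 0 + 1(27.1) = 27.1
  B: 145.2 (inert)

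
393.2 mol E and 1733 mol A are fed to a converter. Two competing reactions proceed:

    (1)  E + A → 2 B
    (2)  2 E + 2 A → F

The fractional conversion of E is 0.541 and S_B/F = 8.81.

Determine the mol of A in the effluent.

1520 mol

Conversion of E: E consumed = 0.541 × 393.2 = 212.7 mol = 1ξ₁ + 2ξ₂.
Selectivity: 2ξ₁ / (1ξ₂) = 8.81 → ξ₁ = 4.405 ξ₂.
Substitute: (1·4.405 + 2) ξ₂ = 212.7 → ξ₂ = 33.21 mol, ξ₁ = 146.3 mol.
Outlet amounts (n = n₀ + Σ ν·ξ):
  E: 393.2 − 1(146.3) − 2(33.21) = 180.5
  A: 1733 − 1(146.3) − 2(33.21) = 1520
  B: 0 + 2(146.3) = 292.6
  F: 0 + 1(33.21) = 33.21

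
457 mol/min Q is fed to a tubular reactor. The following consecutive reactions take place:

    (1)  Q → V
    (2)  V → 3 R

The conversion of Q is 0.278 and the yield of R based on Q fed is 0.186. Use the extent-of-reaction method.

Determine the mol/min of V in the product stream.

98.7 mol/min

Conversion of Q: Q consumed = 1ξ₁ = 0.278 × 457 → ξ₁ = 127 mol/min.
Yield of R: 3ξ₂ / 457 = 0.186 → ξ₂ = 28.33 mol/min.
Outlet amounts (n = n₀ + Σ ν·ξ):
  Q: 457 − 1(127) = 330
  V: 0 + 1(127) − 1(28.33) = 98.71
  R: 0 + 3(28.33) = 85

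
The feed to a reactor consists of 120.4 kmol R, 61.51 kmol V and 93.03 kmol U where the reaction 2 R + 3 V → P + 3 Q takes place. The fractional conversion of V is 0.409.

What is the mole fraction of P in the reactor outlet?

0.0315

V reacted = 0.409 × 61.51 = 25.16 kmol; ν_V = −3, so ξ = 25.16/3 = 8.386 kmol.
Outlet amounts (n = n₀ + ν ξ):
  R: 120.4 − 2(8.386) = 103.6
  V: 61.51 − 3(8.386) = 36.35
  P: 0 + 1(8.386) = 8.386
  Q: 0 + 3(8.386) = 25.16
  U: 93.03 (inert)
Total out = 266.6 kmol; y_P = 8.386 / 266.6 = 0.03146.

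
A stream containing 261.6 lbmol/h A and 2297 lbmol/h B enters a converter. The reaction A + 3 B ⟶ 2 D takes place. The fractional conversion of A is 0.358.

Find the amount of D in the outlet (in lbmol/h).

187 lbmol/h

A reacted = 0.358 × 261.6 = 93.65 lbmol/h; ν_A = −1, so ξ = 93.65/1 = 93.65 lbmol/h.
Outlet amounts (n = n₀ + ν ξ):
  A: 261.6 − 1(93.65) = 167.9
  B: 2297 − 3(93.65) = 2016
  D: 0 + 2(93.65) = 187.3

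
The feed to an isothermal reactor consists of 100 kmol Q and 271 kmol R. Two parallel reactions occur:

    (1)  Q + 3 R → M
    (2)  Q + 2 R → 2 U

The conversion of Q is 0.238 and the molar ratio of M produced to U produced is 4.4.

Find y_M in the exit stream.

0.0702

Conversion of Q: Q consumed = 0.238 × 100 = 23.8 kmol = 1ξ₁ + 1ξ₂.
Selectivity: 1ξ₁ / (2ξ₂) = 4.4 → ξ₁ = 8.8 ξ₂.
Substitute: (1·8.8 + 1) ξ₂ = 23.8 → ξ₂ = 2.429 kmol, ξ₁ = 21.37 kmol.
Outlet amounts (n = n₀ + Σ ν·ξ):
  Q: 100 − 1(21.37) − 1(2.429) = 76.2
  R: 271 − 3(21.37) − 2(2.429) = 202
  M: 0 + 1(21.37) = 21.37
  U: 0 + 2(2.429) = 4.857
Total out = 304.5 kmol; y_M = 21.37 / 304.5 = 0.0702.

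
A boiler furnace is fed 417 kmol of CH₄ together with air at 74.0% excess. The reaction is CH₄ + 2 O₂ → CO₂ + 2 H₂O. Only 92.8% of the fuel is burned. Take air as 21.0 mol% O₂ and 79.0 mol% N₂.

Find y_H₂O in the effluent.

Stoichiometric O₂ = 2 × 417 = 834 kmol; O₂ fed = 834 × 1.740 = 1451 kmol.
N₂ fed = 1451 × 79/21 = 5459 kmol.
Fuel reacted = 0.928 × 417 → ξ = 387 kmol.
Outlet (n = n₀ + ν ξ):
  CH₄: 417 − 1(387) = 30.02
  O₂: 1451 − 2(387) = 677.2
  N₂: 5459 (inert)
  CO₂: 0 + 1(387) = 387
  H₂O: 0 + 2(387) = 774
Total out = 7327 kmol; y_H₂O = 774 / 7327 = 0.1056.

0.106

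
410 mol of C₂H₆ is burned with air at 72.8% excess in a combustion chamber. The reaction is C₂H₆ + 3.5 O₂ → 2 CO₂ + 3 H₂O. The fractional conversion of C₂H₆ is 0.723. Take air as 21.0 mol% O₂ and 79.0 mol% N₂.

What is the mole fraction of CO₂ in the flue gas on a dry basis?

0.0517

Stoichiometric O₂ = 3.5 × 410 = 1435 mol; O₂ fed = 1435 × 1.728 = 2480 mol.
N₂ fed = 2480 × 79/21 = 9328 mol.
Fuel reacted = 0.723 × 410 → ξ = 296.4 mol.
Outlet (n = n₀ + ν ξ):
  C₂H₆: 410 − 1(296.4) = 113.6
  O₂: 2480 − 3.5(296.4) = 1442
  N₂: 9328 (inert)
  CO₂: 0 + 2(296.4) = 592.9
  H₂O: 0 + 3(296.4) = 889.3
Dry total = 11480 mol; y_CO₂ (dry) = 592.9 / 11480 = 0.05166.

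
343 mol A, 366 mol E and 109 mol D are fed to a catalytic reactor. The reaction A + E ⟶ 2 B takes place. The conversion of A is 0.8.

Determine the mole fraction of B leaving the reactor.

0.671

A reacted = 0.8 × 343 = 274.4 mol; ν_A = −1, so ξ = 274.4/1 = 274.4 mol.
Outlet amounts (n = n₀ + ν ξ):
  A: 343 − 1(274.4) = 68.6
  E: 366 − 1(274.4) = 91.6
  B: 0 + 2(274.4) = 548.8
  D: 109 (inert)
Total out = 818 mol; y_B = 548.8 / 818 = 0.6709.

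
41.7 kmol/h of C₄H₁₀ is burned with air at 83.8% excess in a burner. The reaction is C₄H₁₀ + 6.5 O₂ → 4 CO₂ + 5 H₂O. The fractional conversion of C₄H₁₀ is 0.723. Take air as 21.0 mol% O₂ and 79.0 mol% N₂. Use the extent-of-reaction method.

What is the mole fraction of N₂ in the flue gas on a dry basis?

Stoichiometric O₂ = 6.5 × 41.7 = 271.1 kmol/h; O₂ fed = 271.1 × 1.838 = 498.2 kmol/h.
N₂ fed = 498.2 × 79/21 = 1874 kmol/h.
Fuel reacted = 0.723 × 41.7 → ξ = 30.15 kmol/h.
Outlet (n = n₀ + ν ξ):
  C₄H₁₀: 41.7 − 1(30.15) = 11.55
  O₂: 498.2 − 6.5(30.15) = 302.2
  N₂: 1874 (inert)
  CO₂: 0 + 4(30.15) = 120.6
  H₂O: 0 + 5(30.15) = 150.7
Dry total = 2309 kmol/h; y_N₂ (dry) = 1874 / 2309 = 0.8118.

0.812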